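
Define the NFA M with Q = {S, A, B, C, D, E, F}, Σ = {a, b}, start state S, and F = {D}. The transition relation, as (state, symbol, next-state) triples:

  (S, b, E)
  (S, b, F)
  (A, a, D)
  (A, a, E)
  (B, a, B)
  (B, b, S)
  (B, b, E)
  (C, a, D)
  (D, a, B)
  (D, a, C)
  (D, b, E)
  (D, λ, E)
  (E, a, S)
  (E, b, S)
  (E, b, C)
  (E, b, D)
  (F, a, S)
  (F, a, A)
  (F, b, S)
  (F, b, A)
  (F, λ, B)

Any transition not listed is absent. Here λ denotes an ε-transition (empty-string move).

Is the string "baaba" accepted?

Yes

Start in {S}.
Read 'b': {S} → {B, E, F}.
Read 'a': {B, E, F} → {S, A, B}.
Read 'a': {S, A, B} → {B, D, E}.
Read 'b': {B, D, E} → {S, C, D, E}.
Read 'a': {S, C, D, E} → {S, B, C, D, E}.
The final set {S, B, C, D, E} contains the accepting state D.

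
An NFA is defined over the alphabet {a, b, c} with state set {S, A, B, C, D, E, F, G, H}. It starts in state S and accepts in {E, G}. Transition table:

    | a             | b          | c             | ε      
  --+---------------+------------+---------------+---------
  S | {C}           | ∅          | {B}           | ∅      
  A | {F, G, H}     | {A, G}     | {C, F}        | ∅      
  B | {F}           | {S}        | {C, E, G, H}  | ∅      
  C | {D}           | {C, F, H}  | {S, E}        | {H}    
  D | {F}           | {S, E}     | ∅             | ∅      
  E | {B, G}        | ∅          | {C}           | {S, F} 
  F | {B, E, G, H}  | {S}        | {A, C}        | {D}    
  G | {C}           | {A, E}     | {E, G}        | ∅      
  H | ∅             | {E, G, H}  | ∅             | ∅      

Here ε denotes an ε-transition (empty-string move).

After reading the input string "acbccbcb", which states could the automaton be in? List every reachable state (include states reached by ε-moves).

Start in {S}.
Read 'a': S→{C}; union {C}; ε-closure = {C, H}.
Read 'c': C→{S, E}, H→∅; union {S, E}; ε-closure = {S, D, E, F}.
Read 'b': S→∅, D→{S, E}, E→∅, F→{S}; union {S, E}; ε-closure = {S, D, E, F}.
Read 'c': S→{B}, D→∅, E→{C}, F→{A, C}; union {A, B, C}; ε-closure = {A, B, C, H}.
Read 'c': A→{C, F}, B→{C, E, G, H}, C→{S, E}, H→∅; union {S, C, E, F, G, H}; ε-closure = {S, C, D, E, F, G, H}.
Read 'b': S→∅, C→{C, F, H}, D→{S, E}, E→∅, F→{S}, G→{A, E}, H→{E, G, H}; union {S, A, C, E, F, G, H}; ε-closure = {S, A, C, D, E, F, G, H}.
Read 'c': S→{B}, A→{C, F}, C→{S, E}, D→∅, E→{C}, F→{A, C}, G→{E, G}, H→∅; union {S, A, B, C, E, F, G}; ε-closure = {S, A, B, C, D, E, F, G, H}.
Read 'b': S→∅, A→{A, G}, B→{S}, C→{C, F, H}, D→{S, E}, E→∅, F→{S}, G→{A, E}, H→{E, G, H}; union {S, A, C, E, F, G, H}; ε-closure = {S, A, C, D, E, F, G, H}.

{S, A, C, D, E, F, G, H}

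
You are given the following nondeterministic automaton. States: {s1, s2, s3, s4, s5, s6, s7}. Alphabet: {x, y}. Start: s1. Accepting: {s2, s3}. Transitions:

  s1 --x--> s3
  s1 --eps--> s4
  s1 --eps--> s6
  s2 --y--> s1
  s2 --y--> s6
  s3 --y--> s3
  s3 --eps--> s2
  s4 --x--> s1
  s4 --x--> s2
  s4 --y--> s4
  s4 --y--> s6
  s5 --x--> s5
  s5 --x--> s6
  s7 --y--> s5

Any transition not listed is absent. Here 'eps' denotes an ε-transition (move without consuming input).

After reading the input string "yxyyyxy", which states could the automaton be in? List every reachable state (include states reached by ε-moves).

{s1, s4, s6}

Start: ε-closure({s1}) = {s1, s4, s6}.
Read 'y': s1→∅, s4→{s4, s6}, s6→∅; now {s4, s6}.
Read 'x': s4→{s1, s2}, s6→∅; union {s1, s2}; ε-closure = {s1, s2, s4, s6}.
Read 'y': s1→∅, s2→{s1, s6}, s4→{s4, s6}, s6→∅; now {s1, s4, s6}.
Read 'y': s1→∅, s4→{s4, s6}, s6→∅; now {s4, s6}.
Read 'y': s4→{s4, s6}, s6→∅; now {s4, s6}.
Read 'x': s4→{s1, s2}, s6→∅; union {s1, s2}; ε-closure = {s1, s2, s4, s6}.
Read 'y': s1→∅, s2→{s1, s6}, s4→{s4, s6}, s6→∅; now {s1, s4, s6}.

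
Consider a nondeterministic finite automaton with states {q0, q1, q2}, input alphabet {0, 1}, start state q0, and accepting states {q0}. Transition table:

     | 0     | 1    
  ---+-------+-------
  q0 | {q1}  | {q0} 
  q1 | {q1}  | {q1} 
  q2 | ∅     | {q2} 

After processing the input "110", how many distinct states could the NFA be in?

Start in {q0}.
Read '1': q0→{q0}; now {q0}.
Read '1': q0→{q0}; now {q0}.
Read '0': q0→{q1}; now {q1}.
That set has 1 state.

1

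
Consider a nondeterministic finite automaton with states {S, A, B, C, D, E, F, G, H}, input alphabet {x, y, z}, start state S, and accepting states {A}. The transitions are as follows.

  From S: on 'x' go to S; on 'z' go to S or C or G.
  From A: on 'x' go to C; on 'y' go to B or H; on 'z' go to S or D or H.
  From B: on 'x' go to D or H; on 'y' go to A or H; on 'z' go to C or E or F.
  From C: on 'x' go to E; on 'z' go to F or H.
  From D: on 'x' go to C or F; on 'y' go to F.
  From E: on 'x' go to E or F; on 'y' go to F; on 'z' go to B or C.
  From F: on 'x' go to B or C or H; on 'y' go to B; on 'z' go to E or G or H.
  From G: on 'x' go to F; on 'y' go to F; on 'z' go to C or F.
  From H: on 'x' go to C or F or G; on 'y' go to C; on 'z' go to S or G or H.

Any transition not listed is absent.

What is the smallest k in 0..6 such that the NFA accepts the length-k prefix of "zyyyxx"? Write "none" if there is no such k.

4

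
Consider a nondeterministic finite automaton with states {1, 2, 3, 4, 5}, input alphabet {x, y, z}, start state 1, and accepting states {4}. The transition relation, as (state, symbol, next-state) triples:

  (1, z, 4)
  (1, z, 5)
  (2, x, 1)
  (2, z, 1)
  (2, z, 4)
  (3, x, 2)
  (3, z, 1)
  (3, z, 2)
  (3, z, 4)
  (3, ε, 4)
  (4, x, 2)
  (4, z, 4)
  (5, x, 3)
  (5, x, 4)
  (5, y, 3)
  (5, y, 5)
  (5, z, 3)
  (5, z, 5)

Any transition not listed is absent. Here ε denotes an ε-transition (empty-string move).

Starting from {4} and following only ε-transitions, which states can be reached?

Begin with {4}.
No ε-moves leave this set, so the closure equals the set itself.

{4}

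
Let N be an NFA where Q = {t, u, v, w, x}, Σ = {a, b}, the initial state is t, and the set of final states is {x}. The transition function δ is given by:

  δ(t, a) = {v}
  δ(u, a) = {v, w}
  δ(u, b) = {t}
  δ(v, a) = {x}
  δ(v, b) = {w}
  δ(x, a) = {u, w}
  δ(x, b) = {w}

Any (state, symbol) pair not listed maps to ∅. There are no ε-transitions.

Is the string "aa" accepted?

Yes

Start in {t}.
Read 'a': t→{v}; now {v}.
Read 'a': v→{x}; now {x}.
The final set {x} contains the accepting state x.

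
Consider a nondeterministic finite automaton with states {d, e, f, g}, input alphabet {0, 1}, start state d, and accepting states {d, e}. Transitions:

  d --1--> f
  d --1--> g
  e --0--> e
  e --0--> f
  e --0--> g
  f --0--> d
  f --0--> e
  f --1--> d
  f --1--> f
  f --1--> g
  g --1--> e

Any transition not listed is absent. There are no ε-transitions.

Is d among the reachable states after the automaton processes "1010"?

Start in {d}.
Read '1': {d} → {f, g}.
Read '0': {f, g} → {d, e}.
Read '1': {d, e} → {f, g}.
Read '0': {f, g} → {d, e}.
State d is in {d, e}.

Yes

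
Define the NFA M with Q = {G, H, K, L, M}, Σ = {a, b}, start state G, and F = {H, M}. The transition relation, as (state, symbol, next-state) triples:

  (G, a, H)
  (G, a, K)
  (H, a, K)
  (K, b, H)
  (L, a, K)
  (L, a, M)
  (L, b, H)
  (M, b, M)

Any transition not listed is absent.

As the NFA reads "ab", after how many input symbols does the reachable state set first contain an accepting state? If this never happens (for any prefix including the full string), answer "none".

1

Start in {G}.
Read 'a': {G} → {H, K}.
None of the earlier sets intersect F, but {H, K} does.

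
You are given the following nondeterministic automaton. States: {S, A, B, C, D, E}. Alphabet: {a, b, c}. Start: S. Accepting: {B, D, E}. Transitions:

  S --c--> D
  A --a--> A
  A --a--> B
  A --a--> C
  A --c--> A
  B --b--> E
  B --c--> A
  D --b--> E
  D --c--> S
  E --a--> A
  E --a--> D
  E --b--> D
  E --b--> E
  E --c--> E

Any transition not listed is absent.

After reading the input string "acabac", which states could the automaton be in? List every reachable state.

Start in {S}.
Read 'a': S→∅; now ∅.
The set is empty and remains empty for the remaining 5 symbols.

∅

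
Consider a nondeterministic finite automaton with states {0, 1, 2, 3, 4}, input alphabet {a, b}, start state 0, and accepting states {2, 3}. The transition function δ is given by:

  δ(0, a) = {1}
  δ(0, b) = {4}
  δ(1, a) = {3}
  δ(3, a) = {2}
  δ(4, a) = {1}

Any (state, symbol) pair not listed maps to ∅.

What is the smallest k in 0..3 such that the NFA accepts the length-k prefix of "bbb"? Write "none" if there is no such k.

Start in {0}.
Read 'b': {0} → {4}.
Read 'b': {4} → ∅.
The set is empty and remains empty for the remaining 1 symbol.
No reachable set along the way intersects F.

none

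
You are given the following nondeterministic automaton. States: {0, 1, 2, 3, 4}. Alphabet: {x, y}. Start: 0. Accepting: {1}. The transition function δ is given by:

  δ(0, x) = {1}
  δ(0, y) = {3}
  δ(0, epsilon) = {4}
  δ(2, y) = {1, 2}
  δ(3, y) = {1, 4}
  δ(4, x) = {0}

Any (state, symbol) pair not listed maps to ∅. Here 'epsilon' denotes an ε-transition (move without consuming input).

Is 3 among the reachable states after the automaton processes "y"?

Yes

Start: ε-closure({0}) = {0, 4}.
Read 'y': 0→{3}, 4→∅; now {3}.
State 3 is in {3}.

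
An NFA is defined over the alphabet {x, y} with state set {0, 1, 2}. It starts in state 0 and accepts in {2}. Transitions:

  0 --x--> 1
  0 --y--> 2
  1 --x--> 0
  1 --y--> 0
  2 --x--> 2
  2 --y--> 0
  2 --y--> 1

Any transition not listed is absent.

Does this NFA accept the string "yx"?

Yes

Start in {0}.
Read 'y': 0→{2}; now {2}.
Read 'x': 2→{2}; now {2}.
The final set {2} contains the accepting state 2.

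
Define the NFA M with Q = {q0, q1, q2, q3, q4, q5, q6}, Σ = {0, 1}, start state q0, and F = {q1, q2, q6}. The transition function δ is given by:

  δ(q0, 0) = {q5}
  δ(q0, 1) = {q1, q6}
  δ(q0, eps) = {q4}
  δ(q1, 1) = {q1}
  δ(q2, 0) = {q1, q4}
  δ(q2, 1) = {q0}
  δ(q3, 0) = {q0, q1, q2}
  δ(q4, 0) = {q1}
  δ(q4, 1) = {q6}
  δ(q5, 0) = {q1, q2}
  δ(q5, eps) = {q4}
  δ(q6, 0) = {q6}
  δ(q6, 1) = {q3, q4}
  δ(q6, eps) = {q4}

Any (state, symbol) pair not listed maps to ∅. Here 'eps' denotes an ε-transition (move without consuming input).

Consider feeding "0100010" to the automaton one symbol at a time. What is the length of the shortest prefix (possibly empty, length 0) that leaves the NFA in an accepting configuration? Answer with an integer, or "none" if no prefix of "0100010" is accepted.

1

Start: ε-closure({q0}) = {q0, q4}.
Read '0': q0→{q5}, q4→{q1}; union {q1, q5}; ε-closure = {q1, q4, q5}.
None of the earlier sets intersect F, but {q1, q4, q5} does.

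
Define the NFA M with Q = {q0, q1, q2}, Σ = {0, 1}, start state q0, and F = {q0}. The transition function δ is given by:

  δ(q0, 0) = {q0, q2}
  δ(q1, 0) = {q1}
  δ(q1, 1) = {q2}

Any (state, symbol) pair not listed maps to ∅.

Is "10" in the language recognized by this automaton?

Start in {q0}.
Read '1': q0→∅; now ∅.
The set is empty and remains empty for the remaining 1 symbol.
The final set ∅ contains no accepting state.

No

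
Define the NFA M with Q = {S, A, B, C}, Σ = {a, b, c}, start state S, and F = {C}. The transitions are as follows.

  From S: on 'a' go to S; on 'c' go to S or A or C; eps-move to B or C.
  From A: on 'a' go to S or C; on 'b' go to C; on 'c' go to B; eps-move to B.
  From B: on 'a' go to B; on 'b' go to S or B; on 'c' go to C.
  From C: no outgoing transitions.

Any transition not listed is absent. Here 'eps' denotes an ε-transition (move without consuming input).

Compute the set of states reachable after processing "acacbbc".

Start: ε-closure({S}) = {S, B, C}.
Read 'a': S→{S}, B→{B}, C→∅; union {S, B}; ε-closure = {S, B, C}.
Read 'c': S→{S, A, C}, B→{C}, C→∅; union {S, A, C}; ε-closure = {S, A, B, C}.
Read 'a': S→{S}, A→{S, C}, B→{B}, C→∅; now {S, B, C}.
Read 'c': S→{S, A, C}, B→{C}, C→∅; union {S, A, C}; ε-closure = {S, A, B, C}.
Read 'b': S→∅, A→{C}, B→{S, B}, C→∅; now {S, B, C}.
Read 'b': S→∅, B→{S, B}, C→∅; union {S, B}; ε-closure = {S, B, C}.
Read 'c': S→{S, A, C}, B→{C}, C→∅; union {S, A, C}; ε-closure = {S, A, B, C}.

{S, A, B, C}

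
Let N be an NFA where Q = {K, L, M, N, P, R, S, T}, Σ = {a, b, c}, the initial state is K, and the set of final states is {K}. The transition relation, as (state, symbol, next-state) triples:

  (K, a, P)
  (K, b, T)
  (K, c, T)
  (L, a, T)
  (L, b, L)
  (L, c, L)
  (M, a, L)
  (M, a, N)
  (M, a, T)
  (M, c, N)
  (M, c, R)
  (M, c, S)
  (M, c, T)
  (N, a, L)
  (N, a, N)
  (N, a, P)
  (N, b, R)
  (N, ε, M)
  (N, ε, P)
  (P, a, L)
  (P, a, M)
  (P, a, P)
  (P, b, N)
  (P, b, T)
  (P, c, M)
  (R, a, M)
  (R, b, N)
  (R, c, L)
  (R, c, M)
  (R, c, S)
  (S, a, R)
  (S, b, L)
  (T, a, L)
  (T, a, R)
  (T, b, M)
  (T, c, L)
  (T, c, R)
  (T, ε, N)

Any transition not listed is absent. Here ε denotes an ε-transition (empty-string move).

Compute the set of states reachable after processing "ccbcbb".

{L, M, N, P, R, T}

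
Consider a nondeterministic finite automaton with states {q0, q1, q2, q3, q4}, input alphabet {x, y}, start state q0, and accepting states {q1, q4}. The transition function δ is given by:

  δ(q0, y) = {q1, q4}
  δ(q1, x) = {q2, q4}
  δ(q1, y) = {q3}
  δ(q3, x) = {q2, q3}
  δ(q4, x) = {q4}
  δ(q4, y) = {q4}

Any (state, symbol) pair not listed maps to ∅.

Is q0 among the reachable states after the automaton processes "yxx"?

Start in {q0}.
Read 'y': q0→{q1, q4}; now {q1, q4}.
Read 'x': q1→{q2, q4}, q4→{q4}; now {q2, q4}.
Read 'x': q2→∅, q4→{q4}; now {q4}.
State q0 is not in {q4}.

No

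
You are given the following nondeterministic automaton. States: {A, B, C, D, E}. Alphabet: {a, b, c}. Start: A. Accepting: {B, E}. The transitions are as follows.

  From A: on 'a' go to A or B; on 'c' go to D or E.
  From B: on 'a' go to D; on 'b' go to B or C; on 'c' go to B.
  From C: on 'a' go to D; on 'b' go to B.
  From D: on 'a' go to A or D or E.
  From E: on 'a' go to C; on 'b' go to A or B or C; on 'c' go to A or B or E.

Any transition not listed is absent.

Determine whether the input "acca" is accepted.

Start in {A}.
Read 'a': {A} → {A, B}.
Read 'c': {A, B} → {B, D, E}.
Read 'c': {B, D, E} → {A, B, E}.
Read 'a': {A, B, E} → {A, B, C, D}.
The final set {A, B, C, D} contains the accepting state B.

Yes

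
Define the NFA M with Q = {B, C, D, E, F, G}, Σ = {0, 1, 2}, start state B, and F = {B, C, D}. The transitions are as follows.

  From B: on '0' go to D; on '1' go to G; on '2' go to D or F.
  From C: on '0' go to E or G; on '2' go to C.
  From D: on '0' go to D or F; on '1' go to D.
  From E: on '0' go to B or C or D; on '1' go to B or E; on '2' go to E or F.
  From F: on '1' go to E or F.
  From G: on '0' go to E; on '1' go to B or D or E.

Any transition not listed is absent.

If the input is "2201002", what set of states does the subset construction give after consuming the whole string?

∅

Start in {B}.
Read '2': {B} → {D, F}.
Read '2': {D, F} → ∅.
The set is empty and remains empty for the remaining 5 symbols.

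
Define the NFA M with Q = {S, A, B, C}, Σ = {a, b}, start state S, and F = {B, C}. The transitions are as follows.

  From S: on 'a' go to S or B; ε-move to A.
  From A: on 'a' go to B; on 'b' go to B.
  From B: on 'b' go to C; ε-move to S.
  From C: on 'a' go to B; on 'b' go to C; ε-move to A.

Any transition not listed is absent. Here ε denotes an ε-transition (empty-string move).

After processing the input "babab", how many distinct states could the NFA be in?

4

Start: ε-closure({S}) = {S, A}.
Read 'b': {S, A} → {S, A, B}.
Read 'a': {S, A, B} → {S, A, B}.
Read 'b': {S, A, B} → {S, A, B, C}.
Read 'a': {S, A, B, C} → {S, A, B}.
Read 'b': {S, A, B} → {S, A, B, C}.
That set has 4 states.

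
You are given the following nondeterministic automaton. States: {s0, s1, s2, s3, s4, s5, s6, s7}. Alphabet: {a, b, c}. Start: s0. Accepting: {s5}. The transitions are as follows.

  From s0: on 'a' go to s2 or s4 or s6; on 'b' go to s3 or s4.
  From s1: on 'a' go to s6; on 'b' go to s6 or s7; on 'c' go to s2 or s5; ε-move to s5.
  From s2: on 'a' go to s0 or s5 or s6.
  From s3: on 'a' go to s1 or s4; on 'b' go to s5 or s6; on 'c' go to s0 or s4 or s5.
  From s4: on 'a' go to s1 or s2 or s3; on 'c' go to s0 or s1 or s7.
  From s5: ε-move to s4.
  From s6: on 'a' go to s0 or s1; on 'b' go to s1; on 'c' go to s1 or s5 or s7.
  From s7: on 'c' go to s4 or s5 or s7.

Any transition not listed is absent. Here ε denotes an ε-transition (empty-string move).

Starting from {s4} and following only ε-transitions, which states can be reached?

Begin with {s4}.
No ε-moves leave this set, so the closure equals the set itself.

{s4}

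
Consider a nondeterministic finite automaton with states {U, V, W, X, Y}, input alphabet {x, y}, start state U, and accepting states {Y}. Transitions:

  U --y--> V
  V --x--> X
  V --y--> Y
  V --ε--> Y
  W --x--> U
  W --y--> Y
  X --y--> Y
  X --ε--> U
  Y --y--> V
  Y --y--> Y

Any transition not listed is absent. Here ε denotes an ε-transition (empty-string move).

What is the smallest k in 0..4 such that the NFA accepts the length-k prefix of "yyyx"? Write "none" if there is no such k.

Start in {U}.
Read 'y': U→{V}; union {V}; ε-closure = {V, Y}.
None of the earlier sets intersect F, but {V, Y} does.

1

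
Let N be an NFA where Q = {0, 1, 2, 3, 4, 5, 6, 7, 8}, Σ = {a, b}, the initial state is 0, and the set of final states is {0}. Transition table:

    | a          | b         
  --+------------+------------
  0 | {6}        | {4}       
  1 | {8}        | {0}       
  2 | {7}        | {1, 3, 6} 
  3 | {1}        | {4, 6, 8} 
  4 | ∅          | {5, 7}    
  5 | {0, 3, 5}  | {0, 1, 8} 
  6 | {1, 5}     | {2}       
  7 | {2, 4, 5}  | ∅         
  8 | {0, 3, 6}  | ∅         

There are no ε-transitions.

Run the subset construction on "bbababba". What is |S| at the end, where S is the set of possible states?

Start in {0}.
Read 'b': 0→{4}; now {4}.
Read 'b': 4→{5, 7}; now {5, 7}.
Read 'a': 5→{0, 3, 5}, 7→{2, 4, 5}; now {0, 2, 3, 4, 5}.
Read 'b': 0→{4}, 2→{1, 3, 6}, 3→{4, 6, 8}, 4→{5, 7}, 5→{0, 1, 8}; now {0, 1, 3, 4, 5, 6, 7, 8}.
Read 'a': 0→{6}, 1→{8}, 3→{1}, 4→∅, 5→{0, 3, 5}, 6→{1, 5}, 7→{2, 4, 5}, 8→{0, 3, 6}; now {0, 1, 2, 3, 4, 5, 6, 8}.
Read 'b': 0→{4}, 1→{0}, 2→{1, 3, 6}, 3→{4, 6, 8}, 4→{5, 7}, 5→{0, 1, 8}, 6→{2}, 8→∅; now {0, 1, 2, 3, 4, 5, 6, 7, 8}.
Read 'b': 0→{4}, 1→{0}, 2→{1, 3, 6}, 3→{4, 6, 8}, 4→{5, 7}, 5→{0, 1, 8}, 6→{2}, 7→∅, 8→∅; now {0, 1, 2, 3, 4, 5, 6, 7, 8}.
Read 'a': 0→{6}, 1→{8}, 2→{7}, 3→{1}, 4→∅, 5→{0, 3, 5}, 6→{1, 5}, 7→{2, 4, 5}, 8→{0, 3, 6}; now {0, 1, 2, 3, 4, 5, 6, 7, 8}.
That set has 9 states.

9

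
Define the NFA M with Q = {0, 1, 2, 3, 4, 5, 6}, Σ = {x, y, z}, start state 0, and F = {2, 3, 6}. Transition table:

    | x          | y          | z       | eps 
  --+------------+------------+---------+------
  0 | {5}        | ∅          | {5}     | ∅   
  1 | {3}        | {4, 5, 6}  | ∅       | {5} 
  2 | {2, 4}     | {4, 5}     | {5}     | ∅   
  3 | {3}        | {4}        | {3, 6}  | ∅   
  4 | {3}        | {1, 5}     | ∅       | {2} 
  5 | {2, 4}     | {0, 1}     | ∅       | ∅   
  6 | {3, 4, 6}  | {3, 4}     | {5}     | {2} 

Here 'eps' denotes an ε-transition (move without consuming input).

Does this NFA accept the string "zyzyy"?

Yes

Start in {0}.
Read 'z': {0} → {5}.
Read 'y': {5} → {0, 1, 5}.
Read 'z': {0, 1, 5} → {5}.
Read 'y': {5} → {0, 1, 5}.
Read 'y': {0, 1, 5} → {0, 1, 2, 4, 5, 6}.
The final set {0, 1, 2, 4, 5, 6} contains the accepting states 2, 6.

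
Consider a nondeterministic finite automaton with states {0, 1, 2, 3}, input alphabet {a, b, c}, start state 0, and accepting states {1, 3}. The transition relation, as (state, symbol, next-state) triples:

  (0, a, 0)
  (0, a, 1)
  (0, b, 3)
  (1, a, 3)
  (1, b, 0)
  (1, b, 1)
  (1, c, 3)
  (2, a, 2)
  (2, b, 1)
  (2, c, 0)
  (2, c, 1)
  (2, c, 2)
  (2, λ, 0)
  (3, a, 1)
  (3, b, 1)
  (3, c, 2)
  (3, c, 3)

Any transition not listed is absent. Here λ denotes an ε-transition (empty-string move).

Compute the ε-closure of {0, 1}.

{0, 1}

Begin with {0, 1}.
No ε-moves leave this set, so the closure equals the set itself.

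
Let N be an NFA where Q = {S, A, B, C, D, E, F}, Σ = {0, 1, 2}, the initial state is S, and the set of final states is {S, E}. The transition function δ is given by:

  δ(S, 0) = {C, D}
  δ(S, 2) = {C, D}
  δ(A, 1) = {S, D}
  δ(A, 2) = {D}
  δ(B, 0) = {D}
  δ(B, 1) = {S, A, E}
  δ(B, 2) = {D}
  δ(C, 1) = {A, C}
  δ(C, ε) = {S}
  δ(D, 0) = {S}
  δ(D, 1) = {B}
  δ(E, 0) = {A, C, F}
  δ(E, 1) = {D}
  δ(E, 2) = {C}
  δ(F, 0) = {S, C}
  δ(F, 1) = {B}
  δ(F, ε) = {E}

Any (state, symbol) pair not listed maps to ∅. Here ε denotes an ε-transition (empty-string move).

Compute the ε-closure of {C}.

{S, C}

Begin with {C}.
ε-move C → S; add S.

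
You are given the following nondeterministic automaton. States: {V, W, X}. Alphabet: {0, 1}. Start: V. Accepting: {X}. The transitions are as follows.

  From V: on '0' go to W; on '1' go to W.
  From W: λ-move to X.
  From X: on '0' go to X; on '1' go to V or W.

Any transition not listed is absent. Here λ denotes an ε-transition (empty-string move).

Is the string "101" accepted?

Start in {V}.
Read '1': V→{W}; union {W}; ε-closure = {W, X}.
Read '0': W→∅, X→{X}; now {X}.
Read '1': X→{V, W}; union {V, W}; ε-closure = {V, W, X}.
The final set {V, W, X} contains the accepting state X.

Yes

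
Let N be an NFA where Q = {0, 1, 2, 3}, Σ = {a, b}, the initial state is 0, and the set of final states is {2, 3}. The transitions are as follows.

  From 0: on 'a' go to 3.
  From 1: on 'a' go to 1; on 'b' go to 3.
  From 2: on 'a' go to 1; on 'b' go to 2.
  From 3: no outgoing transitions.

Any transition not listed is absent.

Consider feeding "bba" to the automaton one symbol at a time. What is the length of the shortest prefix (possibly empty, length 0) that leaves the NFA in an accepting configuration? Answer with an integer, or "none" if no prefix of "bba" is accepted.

Start in {0}.
Read 'b': {0} → ∅.
The set is empty and remains empty for the remaining 2 symbols.
No reachable set along the way intersects F.

none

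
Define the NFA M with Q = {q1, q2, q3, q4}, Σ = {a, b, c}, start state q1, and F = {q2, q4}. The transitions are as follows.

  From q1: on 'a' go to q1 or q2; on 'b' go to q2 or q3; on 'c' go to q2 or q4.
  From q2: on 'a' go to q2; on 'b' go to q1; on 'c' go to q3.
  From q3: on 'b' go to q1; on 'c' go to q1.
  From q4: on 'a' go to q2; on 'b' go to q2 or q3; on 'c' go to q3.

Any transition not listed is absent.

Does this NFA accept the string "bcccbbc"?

Yes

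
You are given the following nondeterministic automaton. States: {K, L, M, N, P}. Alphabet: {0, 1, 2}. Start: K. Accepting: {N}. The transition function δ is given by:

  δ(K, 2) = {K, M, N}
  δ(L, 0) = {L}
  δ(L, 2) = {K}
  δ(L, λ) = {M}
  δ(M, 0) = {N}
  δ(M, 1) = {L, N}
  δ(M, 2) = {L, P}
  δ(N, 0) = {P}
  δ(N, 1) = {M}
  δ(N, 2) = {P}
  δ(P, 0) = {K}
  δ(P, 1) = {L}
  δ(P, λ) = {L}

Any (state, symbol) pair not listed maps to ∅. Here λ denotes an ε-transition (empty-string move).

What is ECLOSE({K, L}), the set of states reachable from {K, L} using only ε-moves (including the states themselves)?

Begin with {K, L}.
ε-move L → M; add M.

{K, L, M}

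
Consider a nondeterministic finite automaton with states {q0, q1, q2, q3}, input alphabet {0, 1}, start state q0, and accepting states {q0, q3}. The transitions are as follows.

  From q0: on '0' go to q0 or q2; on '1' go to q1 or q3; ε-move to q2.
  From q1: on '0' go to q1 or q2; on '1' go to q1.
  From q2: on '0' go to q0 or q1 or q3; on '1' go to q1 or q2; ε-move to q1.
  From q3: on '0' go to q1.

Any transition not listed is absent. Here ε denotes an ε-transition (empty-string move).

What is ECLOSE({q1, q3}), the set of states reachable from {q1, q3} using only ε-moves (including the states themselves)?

{q1, q3}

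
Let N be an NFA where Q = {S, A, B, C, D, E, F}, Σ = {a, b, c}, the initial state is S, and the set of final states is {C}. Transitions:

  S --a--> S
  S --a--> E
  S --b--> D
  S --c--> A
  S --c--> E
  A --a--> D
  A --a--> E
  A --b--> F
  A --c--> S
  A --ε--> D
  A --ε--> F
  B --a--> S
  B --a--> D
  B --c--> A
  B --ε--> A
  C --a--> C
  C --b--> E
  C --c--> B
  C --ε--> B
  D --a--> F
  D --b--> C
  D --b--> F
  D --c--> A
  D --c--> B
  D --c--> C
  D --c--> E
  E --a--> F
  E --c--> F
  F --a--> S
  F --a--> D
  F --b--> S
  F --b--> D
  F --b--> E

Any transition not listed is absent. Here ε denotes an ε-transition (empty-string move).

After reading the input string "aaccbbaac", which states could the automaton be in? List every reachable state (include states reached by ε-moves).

{S, A, B, C, D, E, F}

Start in {S}.
Read 'a': {S} → {S, E}.
Read 'a': {S, E} → {S, E, F}.
Read 'c': {S, E, F} → {A, D, E, F}.
Read 'c': {A, D, E, F} → {S, A, B, C, D, E, F}.
Read 'b': {S, A, B, C, D, E, F} → {S, A, B, C, D, E, F}.
Read 'b': {S, A, B, C, D, E, F} → {S, A, B, C, D, E, F}.
Read 'a': {S, A, B, C, D, E, F} → {S, A, B, C, D, E, F}.
Read 'a': {S, A, B, C, D, E, F} → {S, A, B, C, D, E, F}.
Read 'c': {S, A, B, C, D, E, F} → {S, A, B, C, D, E, F}.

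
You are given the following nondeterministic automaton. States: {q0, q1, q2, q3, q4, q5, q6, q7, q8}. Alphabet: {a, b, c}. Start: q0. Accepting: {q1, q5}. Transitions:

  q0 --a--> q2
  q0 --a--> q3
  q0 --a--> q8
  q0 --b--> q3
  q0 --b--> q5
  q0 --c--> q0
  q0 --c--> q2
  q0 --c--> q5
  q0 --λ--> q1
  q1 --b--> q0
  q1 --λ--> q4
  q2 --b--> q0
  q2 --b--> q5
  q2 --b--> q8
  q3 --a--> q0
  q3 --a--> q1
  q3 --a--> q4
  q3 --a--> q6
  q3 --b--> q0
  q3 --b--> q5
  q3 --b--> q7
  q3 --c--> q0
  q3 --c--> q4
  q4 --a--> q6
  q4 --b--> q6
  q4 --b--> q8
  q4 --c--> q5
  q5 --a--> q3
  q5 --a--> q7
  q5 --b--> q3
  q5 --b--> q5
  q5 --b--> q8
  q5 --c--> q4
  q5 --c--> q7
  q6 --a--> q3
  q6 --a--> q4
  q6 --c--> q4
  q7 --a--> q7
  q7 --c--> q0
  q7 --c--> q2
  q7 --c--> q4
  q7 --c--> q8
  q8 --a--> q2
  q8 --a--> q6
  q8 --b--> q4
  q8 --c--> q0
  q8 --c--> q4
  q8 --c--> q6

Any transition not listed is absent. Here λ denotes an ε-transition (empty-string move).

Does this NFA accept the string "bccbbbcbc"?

Start: ε-closure({q0}) = {q0, q1, q4}.
Read 'b': q0→{q3, q5}, q1→{q0}, q4→{q6, q8}; union {q0, q3, q5, q6, q8}; ε-closure = {q0, q1, q3, q4, q5, q6, q8}.
Read 'c': q0→{q0, q2, q5}, q1→∅, q3→{q0, q4}, q4→{q5}, q5→{q4, q7}, q6→{q4}, q8→{q0, q4, q6}; union {q0, q2, q4, q5, q6, q7}; ε-closure = {q0, q1, q2, q4, q5, q6, q7}.
Read 'c': q0→{q0, q2, q5}, q1→∅, q2→∅, q4→{q5}, q5→{q4, q7}, q6→{q4}, q7→{q0, q2, q4, q8}; union {q0, q2, q4, q5, q7, q8}; ε-closure = {q0, q1, q2, q4, q5, q7, q8}.
Read 'b': q0→{q3, q5}, q1→{q0}, q2→{q0, q5, q8}, q4→{q6, q8}, q5→{q3, q5, q8}, q7→∅, q8→{q4}; union {q0, q3, q4, q5, q6, q8}; ε-closure = {q0, q1, q3, q4, q5, q6, q8}.
Read 'b': q0→{q3, q5}, q1→{q0}, q3→{q0, q5, q7}, q4→{q6, q8}, q5→{q3, q5, q8}, q6→∅, q8→{q4}; union {q0, q3, q4, q5, q6, q7, q8}; ε-closure = {q0, q1, q3, q4, q5, q6, q7, q8}.
Read 'b': q0→{q3, q5}, q1→{q0}, q3→{q0, q5, q7}, q4→{q6, q8}, q5→{q3, q5, q8}, q6→∅, q7→∅, q8→{q4}; union {q0, q3, q4, q5, q6, q7, q8}; ε-closure = {q0, q1, q3, q4, q5, q6, q7, q8}.
Read 'c': q0→{q0, q2, q5}, q1→∅, q3→{q0, q4}, q4→{q5}, q5→{q4, q7}, q6→{q4}, q7→{q0, q2, q4, q8}, q8→{q0, q4, q6}; union {q0, q2, q4, q5, q6, q7, q8}; ε-closure = {q0, q1, q2, q4, q5, q6, q7, q8}.
Read 'b': q0→{q3, q5}, q1→{q0}, q2→{q0, q5, q8}, q4→{q6, q8}, q5→{q3, q5, q8}, q6→∅, q7→∅, q8→{q4}; union {q0, q3, q4, q5, q6, q8}; ε-closure = {q0, q1, q3, q4, q5, q6, q8}.
Read 'c': q0→{q0, q2, q5}, q1→∅, q3→{q0, q4}, q4→{q5}, q5→{q4, q7}, q6→{q4}, q8→{q0, q4, q6}; union {q0, q2, q4, q5, q6, q7}; ε-closure = {q0, q1, q2, q4, q5, q6, q7}.
The final set {q0, q1, q2, q4, q5, q6, q7} contains the accepting states q1, q5.

Yes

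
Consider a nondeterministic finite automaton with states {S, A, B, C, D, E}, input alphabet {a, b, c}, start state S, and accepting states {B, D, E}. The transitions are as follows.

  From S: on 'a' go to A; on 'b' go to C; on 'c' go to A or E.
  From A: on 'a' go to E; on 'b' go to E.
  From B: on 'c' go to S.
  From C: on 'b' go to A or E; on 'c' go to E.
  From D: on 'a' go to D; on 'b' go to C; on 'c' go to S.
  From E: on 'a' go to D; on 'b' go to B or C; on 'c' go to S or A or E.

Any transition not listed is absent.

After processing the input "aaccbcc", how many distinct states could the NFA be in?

Start in {S}.
Read 'a': S→{A}; now {A}.
Read 'a': A→{E}; now {E}.
Read 'c': E→{S, A, E}; now {S, A, E}.
Read 'c': S→{A, E}, A→∅, E→{S, A, E}; now {S, A, E}.
Read 'b': S→{C}, A→{E}, E→{B, C}; now {B, C, E}.
Read 'c': B→{S}, C→{E}, E→{S, A, E}; now {S, A, E}.
Read 'c': S→{A, E}, A→∅, E→{S, A, E}; now {S, A, E}.
That set has 3 states.

3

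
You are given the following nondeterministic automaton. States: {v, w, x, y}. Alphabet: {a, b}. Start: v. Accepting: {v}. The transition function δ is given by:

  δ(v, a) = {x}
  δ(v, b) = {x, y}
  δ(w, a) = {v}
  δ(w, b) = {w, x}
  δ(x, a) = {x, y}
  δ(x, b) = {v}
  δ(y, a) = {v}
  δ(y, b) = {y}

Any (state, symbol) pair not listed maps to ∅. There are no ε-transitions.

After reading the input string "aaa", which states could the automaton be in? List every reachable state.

{v, x, y}

Start in {v}.
Read 'a': {v} → {x}.
Read 'a': {x} → {x, y}.
Read 'a': {x, y} → {v, x, y}.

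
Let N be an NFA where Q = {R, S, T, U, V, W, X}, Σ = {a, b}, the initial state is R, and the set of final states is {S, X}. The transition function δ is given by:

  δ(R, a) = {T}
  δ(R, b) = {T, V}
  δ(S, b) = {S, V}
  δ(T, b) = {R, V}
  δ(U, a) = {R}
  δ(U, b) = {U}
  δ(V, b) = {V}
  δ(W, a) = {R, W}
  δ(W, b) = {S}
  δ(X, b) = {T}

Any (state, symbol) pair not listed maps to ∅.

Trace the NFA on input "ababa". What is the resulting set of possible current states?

{T}

Start in {R}.
Read 'a': R→{T}; now {T}.
Read 'b': T→{R, V}; now {R, V}.
Read 'a': R→{T}, V→∅; now {T}.
Read 'b': T→{R, V}; now {R, V}.
Read 'a': R→{T}, V→∅; now {T}.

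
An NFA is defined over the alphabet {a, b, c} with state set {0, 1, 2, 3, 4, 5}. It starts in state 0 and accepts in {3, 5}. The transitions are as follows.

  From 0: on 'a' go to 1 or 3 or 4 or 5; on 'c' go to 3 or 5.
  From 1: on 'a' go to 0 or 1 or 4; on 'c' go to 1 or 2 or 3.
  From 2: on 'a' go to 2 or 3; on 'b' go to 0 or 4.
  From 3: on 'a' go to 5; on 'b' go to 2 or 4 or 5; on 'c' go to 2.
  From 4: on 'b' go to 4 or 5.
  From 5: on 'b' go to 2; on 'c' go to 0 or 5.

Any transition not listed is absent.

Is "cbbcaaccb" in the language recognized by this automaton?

Yes

Start in {0}.
Read 'c': 0→{3, 5}; now {3, 5}.
Read 'b': 3→{2, 4, 5}, 5→{2}; now {2, 4, 5}.
Read 'b': 2→{0, 4}, 4→{4, 5}, 5→{2}; now {0, 2, 4, 5}.
Read 'c': 0→{3, 5}, 2→∅, 4→∅, 5→{0, 5}; now {0, 3, 5}.
Read 'a': 0→{1, 3, 4, 5}, 3→{5}, 5→∅; now {1, 3, 4, 5}.
Read 'a': 1→{0, 1, 4}, 3→{5}, 4→∅, 5→∅; now {0, 1, 4, 5}.
Read 'c': 0→{3, 5}, 1→{1, 2, 3}, 4→∅, 5→{0, 5}; now {0, 1, 2, 3, 5}.
Read 'c': 0→{3, 5}, 1→{1, 2, 3}, 2→∅, 3→{2}, 5→{0, 5}; now {0, 1, 2, 3, 5}.
Read 'b': 0→∅, 1→∅, 2→{0, 4}, 3→{2, 4, 5}, 5→{2}; now {0, 2, 4, 5}.
The final set {0, 2, 4, 5} contains the accepting state 5.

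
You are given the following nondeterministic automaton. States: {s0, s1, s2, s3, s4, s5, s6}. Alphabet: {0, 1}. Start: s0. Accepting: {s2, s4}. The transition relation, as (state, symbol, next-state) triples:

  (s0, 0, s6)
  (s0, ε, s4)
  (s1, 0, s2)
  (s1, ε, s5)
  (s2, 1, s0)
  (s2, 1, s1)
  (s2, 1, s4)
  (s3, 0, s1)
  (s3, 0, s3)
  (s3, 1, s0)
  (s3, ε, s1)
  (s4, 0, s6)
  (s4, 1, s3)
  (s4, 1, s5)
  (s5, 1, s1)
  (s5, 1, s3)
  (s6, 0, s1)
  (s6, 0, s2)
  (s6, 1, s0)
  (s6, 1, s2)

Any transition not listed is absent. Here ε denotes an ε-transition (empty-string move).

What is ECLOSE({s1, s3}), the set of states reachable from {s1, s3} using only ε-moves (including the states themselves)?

Begin with {s1, s3}.
ε-move s1 → s5; add s5.

{s1, s3, s5}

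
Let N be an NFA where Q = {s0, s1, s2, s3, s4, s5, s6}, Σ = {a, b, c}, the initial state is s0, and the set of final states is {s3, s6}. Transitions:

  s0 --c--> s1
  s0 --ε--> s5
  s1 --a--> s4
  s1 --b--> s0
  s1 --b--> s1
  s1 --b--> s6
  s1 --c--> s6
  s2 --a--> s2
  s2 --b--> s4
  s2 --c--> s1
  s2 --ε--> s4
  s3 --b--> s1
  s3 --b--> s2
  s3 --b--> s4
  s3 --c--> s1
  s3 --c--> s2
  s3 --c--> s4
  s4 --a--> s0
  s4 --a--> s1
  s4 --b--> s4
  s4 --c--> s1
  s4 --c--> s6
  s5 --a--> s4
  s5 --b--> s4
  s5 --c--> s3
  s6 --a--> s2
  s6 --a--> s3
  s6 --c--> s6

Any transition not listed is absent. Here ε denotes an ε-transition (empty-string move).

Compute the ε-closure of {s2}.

{s2, s4}

Begin with {s2}.
ε-move s2 → s4; add s4.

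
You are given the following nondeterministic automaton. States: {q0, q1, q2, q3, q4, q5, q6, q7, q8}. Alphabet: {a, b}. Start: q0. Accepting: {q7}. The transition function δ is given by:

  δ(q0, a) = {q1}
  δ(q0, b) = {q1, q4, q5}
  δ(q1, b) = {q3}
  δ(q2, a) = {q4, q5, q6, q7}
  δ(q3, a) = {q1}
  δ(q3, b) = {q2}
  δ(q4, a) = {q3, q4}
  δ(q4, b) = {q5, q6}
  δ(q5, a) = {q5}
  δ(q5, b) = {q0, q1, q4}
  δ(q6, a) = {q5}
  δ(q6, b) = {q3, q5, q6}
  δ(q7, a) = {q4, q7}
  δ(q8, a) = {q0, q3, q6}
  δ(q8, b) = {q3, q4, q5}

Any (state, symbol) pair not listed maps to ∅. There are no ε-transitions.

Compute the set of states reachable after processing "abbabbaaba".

{q1, q3, q4, q5, q6, q7}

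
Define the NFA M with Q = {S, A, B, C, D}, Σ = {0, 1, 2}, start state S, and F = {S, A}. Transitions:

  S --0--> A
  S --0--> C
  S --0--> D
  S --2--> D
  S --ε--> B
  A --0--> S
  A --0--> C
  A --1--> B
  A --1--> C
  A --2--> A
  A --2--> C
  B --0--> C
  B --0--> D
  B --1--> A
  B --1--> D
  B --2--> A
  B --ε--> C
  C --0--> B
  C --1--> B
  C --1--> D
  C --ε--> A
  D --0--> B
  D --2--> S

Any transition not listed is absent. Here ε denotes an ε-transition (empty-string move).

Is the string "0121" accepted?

Start: ε-closure({S}) = {S, A, B, C}.
Read '0': {S, A, B, C} → {S, A, B, C, D}.
Read '1': {S, A, B, C, D} → {A, B, C, D}.
Read '2': {A, B, C, D} → {S, A, B, C}.
Read '1': {S, A, B, C} → {A, B, C, D}.
The final set {A, B, C, D} contains the accepting state A.

Yes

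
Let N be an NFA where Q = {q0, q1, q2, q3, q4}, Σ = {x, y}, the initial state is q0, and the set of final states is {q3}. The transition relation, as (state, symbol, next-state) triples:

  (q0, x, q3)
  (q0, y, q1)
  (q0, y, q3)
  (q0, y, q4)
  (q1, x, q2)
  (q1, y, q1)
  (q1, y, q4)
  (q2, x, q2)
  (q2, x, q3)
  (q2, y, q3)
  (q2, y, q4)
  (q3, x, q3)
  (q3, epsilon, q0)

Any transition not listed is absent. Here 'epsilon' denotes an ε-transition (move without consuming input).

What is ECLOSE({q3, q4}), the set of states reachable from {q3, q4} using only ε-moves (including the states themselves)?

Begin with {q3, q4}.
ε-move q3 → q0; add q0.

{q0, q3, q4}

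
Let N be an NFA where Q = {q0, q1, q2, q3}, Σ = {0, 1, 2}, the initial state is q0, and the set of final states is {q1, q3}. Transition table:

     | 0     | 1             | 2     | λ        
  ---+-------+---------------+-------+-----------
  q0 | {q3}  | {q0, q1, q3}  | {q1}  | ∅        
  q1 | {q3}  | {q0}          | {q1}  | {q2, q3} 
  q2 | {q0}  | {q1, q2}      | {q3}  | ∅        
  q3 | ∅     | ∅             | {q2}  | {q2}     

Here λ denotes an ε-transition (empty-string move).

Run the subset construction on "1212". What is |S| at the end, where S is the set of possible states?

Start in {q0}.
Read '1': {q0} → {q0, q1, q2, q3}.
Read '2': {q0, q1, q2, q3} → {q1, q2, q3}.
Read '1': {q1, q2, q3} → {q0, q1, q2, q3}.
Read '2': {q0, q1, q2, q3} → {q1, q2, q3}.
That set has 3 states.

3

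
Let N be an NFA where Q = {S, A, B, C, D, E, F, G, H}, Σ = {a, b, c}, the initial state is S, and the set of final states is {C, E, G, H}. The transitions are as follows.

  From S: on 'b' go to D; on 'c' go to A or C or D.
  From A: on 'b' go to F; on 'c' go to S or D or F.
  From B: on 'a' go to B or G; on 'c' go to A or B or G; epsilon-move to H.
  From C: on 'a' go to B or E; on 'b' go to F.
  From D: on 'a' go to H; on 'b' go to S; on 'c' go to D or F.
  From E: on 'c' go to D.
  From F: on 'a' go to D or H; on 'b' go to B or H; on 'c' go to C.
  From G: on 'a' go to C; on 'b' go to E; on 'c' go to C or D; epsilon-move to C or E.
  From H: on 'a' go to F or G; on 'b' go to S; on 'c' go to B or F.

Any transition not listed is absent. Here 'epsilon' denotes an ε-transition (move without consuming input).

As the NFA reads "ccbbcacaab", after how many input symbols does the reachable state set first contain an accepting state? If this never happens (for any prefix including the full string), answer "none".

1

Start in {S}.
Read 'c': S→{A, C, D}; now {A, C, D}.
None of the earlier sets intersect F, but {A, C, D} does.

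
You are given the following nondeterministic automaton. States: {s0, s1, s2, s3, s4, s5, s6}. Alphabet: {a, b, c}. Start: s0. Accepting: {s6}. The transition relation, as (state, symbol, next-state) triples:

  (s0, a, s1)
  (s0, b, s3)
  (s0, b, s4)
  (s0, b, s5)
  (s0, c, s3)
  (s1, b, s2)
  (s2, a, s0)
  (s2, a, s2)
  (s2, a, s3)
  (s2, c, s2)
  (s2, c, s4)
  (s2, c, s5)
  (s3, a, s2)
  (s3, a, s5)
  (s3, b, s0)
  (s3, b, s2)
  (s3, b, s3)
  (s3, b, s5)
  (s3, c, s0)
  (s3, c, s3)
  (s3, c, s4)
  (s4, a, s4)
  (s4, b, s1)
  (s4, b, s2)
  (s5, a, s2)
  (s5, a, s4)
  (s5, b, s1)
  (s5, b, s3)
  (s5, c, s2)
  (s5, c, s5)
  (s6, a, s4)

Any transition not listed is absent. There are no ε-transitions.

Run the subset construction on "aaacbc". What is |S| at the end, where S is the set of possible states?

Start in {s0}.
Read 'a': {s0} → {s1}.
Read 'a': {s1} → ∅.
The set is empty and remains empty for the remaining 4 symbols.
That set has 0 states.

0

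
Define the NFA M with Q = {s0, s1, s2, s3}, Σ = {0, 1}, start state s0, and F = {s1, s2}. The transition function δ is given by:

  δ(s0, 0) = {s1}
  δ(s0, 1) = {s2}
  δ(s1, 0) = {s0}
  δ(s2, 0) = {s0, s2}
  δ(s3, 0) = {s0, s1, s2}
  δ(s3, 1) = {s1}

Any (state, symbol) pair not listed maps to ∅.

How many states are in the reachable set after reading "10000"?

Start in {s0}.
Read '1': s0→{s2}; now {s2}.
Read '0': s2→{s0, s2}; now {s0, s2}.
Read '0': s0→{s1}, s2→{s0, s2}; now {s0, s1, s2}.
Read '0': s0→{s1}, s1→{s0}, s2→{s0, s2}; now {s0, s1, s2}.
Read '0': s0→{s1}, s1→{s0}, s2→{s0, s2}; now {s0, s1, s2}.
That set has 3 states.

3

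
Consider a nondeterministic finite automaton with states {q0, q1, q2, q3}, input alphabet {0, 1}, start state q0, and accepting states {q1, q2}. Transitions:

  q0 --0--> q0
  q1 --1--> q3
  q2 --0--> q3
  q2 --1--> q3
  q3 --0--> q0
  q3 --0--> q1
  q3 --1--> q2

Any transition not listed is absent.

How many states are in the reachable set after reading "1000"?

0

Start in {q0}.
Read '1': q0→∅; now ∅.
The set is empty and remains empty for the remaining 3 symbols.
That set has 0 states.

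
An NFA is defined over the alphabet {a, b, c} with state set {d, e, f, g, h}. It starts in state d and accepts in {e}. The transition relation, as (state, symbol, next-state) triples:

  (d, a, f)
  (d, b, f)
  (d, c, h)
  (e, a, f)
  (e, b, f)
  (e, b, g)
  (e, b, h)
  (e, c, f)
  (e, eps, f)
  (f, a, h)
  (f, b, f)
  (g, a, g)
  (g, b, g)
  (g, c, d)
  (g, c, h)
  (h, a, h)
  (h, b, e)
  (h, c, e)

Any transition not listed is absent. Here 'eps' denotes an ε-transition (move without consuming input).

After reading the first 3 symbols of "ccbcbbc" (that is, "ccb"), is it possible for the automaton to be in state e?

Start in {d}.
Read 'c': d→{h}; now {h}.
Read 'c': h→{e}; union {e}; ε-closure = {e, f}.
Read 'b': e→{f, g, h}, f→{f}; now {f, g, h}.
State e is not in {f, g, h}.

No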